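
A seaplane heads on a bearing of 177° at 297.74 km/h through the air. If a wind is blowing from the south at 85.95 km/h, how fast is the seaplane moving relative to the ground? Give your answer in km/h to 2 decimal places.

Taking east as x and north as y: velocity relative to the air = (15.583, -297.332) km/h; the air relative to ground = (0.000, 85.950) km/h.
Velocity relative to ground = (15.583, -297.332) + (0.000, 85.950) = (15.583, -211.382) km/h.
Speed = |(15.583, -211.382)| = 211.956 km/h.

211.96 km/h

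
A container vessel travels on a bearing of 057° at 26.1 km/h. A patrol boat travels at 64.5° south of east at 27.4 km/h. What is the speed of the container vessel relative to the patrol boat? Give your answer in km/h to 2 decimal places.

Taking east as x and north as y: container vessel velocity = (21.889, 14.215) km/h; patrol boat velocity = (11.796, -24.731) km/h.
Velocity of container vessel relative to patrol boat = (21.889, 14.215) − (11.796, -24.731) = (10.093, 38.946) km/h.
Magnitude = |(10.093, 38.946)| = 40.233 km/h.

40.23 km/h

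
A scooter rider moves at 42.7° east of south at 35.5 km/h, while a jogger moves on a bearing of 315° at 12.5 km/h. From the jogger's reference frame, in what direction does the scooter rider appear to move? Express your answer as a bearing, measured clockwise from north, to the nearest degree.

137°

Taking east as x and north as y: scooter rider velocity = (24.075, -26.089) km/h; jogger velocity = (-8.839, 8.839) km/h.
Velocity of scooter rider relative to jogger = (24.075, -26.089) − (-8.839, 8.839) = (32.914, -34.928) km/h.
Bearing = atan2(32.91, -34.93) = 136.70° clockwise from north.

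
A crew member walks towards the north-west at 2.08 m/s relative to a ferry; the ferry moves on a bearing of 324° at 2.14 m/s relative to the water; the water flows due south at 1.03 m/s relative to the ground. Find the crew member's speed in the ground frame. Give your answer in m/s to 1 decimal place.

In east/north components (m/s): crew member relative to ferry = (-1.471, 1.471); ferry relative to water = (-1.258, 1.731); water relative to ground = (0.000, -1.030).
Sum = (-2.729, 2.172) m/s.
Speed = |(-2.729, 2.172)| = 3.488 m/s.

3.5 m/s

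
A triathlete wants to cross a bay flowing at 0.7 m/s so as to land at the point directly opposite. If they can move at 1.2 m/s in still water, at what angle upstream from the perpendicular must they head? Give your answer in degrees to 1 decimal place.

To cancel the current, the upstream component of the triathlete's velocity must equal the flow: 1.2 sin θ = 0.7.
sin θ = 0.7 / 1.2 = 0.5833.
θ = arcsin(0.5833) = 35.685°.

35.7°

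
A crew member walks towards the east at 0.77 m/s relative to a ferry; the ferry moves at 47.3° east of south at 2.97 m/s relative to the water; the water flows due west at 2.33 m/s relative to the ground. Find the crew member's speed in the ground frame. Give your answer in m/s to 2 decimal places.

2.11 m/s

In east/north components (m/s): crew member relative to ferry = (0.770, 0.000); ferry relative to water = (2.183, -2.014); water relative to ground = (-2.330, 0.000).
Sum = (0.623, -2.014) m/s.
Speed = |(0.623, -2.014)| = 2.108 m/s.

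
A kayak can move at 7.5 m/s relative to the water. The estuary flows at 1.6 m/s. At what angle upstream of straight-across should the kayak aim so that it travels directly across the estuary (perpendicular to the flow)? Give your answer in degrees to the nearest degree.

12°

To cancel the current, the upstream component of the kayak's velocity must equal the flow: 7.5 sin θ = 1.6.
sin θ = 1.6 / 7.5 = 0.2133.
θ = arcsin(0.2133) = 12.318°.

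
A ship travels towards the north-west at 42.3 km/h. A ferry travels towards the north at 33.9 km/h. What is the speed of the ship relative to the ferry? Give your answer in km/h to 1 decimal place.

30.2 km/h

Taking east as x and north as y: ship velocity = (-29.911, 29.911) km/h; ferry velocity = (0.000, 33.900) km/h.
Velocity of ship relative to ferry = (-29.911, 29.911) − (0.000, 33.900) = (-29.911, -3.989) km/h.
Magnitude = |(-29.911, -3.989)| = 30.175 km/h.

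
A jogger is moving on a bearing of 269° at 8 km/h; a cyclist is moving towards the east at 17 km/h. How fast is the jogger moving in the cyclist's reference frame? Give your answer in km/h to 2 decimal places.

Taking east as x and north as y: jogger velocity = (-7.999, -0.140) km/h; cyclist velocity = (17.000, 0.000) km/h.
Velocity of jogger relative to cyclist = (-7.999, -0.140) − (17.000, 0.000) = (-24.999, -0.140) km/h.
Magnitude = |(-24.999, -0.140)| = 24.999 km/h.

25.00 km/h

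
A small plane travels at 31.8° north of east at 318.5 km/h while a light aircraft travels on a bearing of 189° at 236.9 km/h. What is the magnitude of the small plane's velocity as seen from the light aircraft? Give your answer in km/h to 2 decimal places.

Taking east as x and north as y: small plane velocity = (270.691, 167.835) km/h; light aircraft velocity = (-37.059, -233.983) km/h.
Velocity of small plane relative to light aircraft = (270.691, 167.835) − (-37.059, -233.983) = (307.750, 401.819) km/h.
Magnitude = |(307.750, 401.819)| = 506.131 km/h.

506.13 km/h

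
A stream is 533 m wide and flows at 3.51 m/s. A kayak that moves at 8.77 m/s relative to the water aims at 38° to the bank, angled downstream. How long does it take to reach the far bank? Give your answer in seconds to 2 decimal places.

The component of the kayak's velocity perpendicular to the bank is 8.77 × sin 38° = 5.399 m/s.
Only the cross-stream component determines the crossing time; the current contributes nothing perpendicular to the bank.
Time = 533 / 5.399 = 98.716 s.

98.72 s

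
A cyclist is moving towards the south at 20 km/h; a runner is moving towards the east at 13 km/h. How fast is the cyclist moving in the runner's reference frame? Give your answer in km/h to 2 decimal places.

Taking east as x and north as y: cyclist velocity = (0.000, -20.000) km/h; runner velocity = (13.000, 0.000) km/h.
Velocity of cyclist relative to runner = (0.000, -20.000) − (13.000, 0.000) = (-13.000, -20.000) km/h.
Magnitude = |(-13.000, -20.000)| = 23.854 km/h.

23.85 km/h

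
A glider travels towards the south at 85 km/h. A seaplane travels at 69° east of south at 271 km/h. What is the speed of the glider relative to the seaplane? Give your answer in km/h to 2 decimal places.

253.29 km/h

Taking east as x and north as y: glider velocity = (0.000, -85.000) km/h; seaplane velocity = (253.000, -97.118) km/h.
Velocity of glider relative to seaplane = (0.000, -85.000) − (253.000, -97.118) = (-253.000, 12.118) km/h.
Magnitude = |(-253.000, 12.118)| = 253.290 km/h.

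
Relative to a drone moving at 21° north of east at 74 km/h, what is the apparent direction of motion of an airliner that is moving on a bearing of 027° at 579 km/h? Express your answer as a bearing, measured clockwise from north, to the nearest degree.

022°

Taking east as x and north as y: airliner velocity = (262.860, 515.893) km/h; drone velocity = (69.085, 26.519) km/h.
Velocity of airliner relative to drone = (262.860, 515.893) − (69.085, 26.519) = (193.776, 489.374) km/h.
Bearing = atan2(193.78, 489.37) = 21.60° clockwise from north.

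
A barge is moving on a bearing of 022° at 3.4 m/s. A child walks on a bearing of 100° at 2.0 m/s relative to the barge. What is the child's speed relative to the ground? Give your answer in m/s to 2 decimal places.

4.29 m/s

Taking east as x and north as y: barge velocity = (1.274, 3.152) m/s; child velocity relative to barge = (1.970, -0.347) m/s.
Velocity relative to ground = (1.274, 3.152) + (1.970, -0.347) = (3.243, 2.805) m/s.
Speed = |(3.243, 2.805)| = 4.288 m/s.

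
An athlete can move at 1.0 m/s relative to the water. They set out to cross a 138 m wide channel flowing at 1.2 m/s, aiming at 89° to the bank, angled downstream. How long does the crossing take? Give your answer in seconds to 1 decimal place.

138.0 s

The component of the athlete's velocity perpendicular to the bank is 1.0 × sin 89° = 1.000 m/s.
Only the cross-stream component determines the crossing time; the current contributes nothing perpendicular to the bank.
Time = 138 / 1.000 = 138.021 s.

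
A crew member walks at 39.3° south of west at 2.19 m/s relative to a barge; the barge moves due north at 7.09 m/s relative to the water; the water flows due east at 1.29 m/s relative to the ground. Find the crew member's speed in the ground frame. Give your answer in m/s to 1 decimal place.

In east/north components (m/s): crew member relative to barge = (-1.695, -1.387); barge relative to water = (0.000, 7.090); water relative to ground = (1.290, 0.000).
Sum = (-0.405, 5.703) m/s.
Speed = |(-0.405, 5.703)| = 5.717 m/s.

5.7 m/s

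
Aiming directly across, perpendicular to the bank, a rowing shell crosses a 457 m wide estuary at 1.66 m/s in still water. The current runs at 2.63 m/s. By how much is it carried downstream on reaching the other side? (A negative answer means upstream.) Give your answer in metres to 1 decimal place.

Perpendicular speed = 1.660 m/s; crossing time = 457 / 1.660 = 275.301 s.
Net downstream speed = 2.630 m/s.
Drift = 2.630 × 275.301 = 724.042 m (downstream).

724.0 m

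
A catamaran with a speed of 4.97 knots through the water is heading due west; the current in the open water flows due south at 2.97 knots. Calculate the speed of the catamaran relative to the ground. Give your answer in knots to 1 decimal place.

Taking east as x and north as y: velocity relative to the water = (-4.970, 0.000) knots; the water relative to ground = (0.000, -2.970) knots.
Velocity relative to ground = (-4.970, 0.000) + (0.000, -2.970) = (-4.970, -2.970) knots.
Speed = |(-4.970, -2.970)| = 5.790 knots.

5.8 knots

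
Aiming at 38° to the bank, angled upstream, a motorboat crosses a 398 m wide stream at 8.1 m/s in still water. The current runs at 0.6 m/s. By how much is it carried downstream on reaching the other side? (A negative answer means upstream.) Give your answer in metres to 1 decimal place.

-461.5 m

Perpendicular speed = 4.987 m/s; crossing time = 398 / 4.987 = 79.810 s.
Net downstream speed = -5.783 m/s.
Drift = -5.783 × 79.810 = -461.531 m (upstream).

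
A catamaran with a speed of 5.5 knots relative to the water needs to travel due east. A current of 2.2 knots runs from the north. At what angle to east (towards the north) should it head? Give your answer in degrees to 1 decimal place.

The current pushes perpendicular to the desired track; the heading must have a component into the current equal to 2.2 knots: 5.5 sin θ = 2.2.
sin θ = 0.4000, so θ = 23.578°.

23.6°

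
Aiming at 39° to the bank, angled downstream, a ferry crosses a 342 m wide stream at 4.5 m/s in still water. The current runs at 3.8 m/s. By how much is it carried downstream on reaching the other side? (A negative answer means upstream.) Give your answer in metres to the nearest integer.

881 m

Perpendicular speed = 2.832 m/s; crossing time = 342 / 2.832 = 120.765 s.
Net downstream speed = 7.297 m/s.
Drift = 7.297 × 120.765 = 881.243 m (downstream).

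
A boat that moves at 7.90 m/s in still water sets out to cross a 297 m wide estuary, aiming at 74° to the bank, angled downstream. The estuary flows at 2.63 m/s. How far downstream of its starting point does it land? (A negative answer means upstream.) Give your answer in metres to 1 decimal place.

188.0 m

Perpendicular speed = 7.594 m/s; crossing time = 297 / 7.594 = 39.110 s.
Net downstream speed = 4.808 m/s.
Drift = 4.808 × 39.110 = 188.023 m (downstream).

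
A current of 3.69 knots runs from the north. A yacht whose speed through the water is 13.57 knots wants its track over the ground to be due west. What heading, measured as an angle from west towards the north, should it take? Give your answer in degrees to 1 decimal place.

The current pushes perpendicular to the desired track; the heading must have a component into the current equal to 3.69 knots: 13.57 sin θ = 3.69.
sin θ = 0.2719, so θ = 15.779°.

15.8°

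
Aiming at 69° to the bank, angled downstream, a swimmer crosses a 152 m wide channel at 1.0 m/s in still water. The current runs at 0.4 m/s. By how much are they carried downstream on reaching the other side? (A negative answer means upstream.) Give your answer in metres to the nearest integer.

Perpendicular speed = 0.934 m/s; crossing time = 152 / 0.934 = 162.814 s.
Net downstream speed = 0.758 m/s.
Drift = 0.758 × 162.814 = 123.473 m (downstream).

123 m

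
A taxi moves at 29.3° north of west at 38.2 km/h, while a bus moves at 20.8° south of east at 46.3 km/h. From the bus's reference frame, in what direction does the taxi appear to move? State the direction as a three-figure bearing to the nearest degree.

295°

Taking east as x and north as y: taxi velocity = (-33.313, 18.694) km/h; bus velocity = (43.282, -16.441) km/h.
Velocity of taxi relative to bus = (-33.313, 18.694) − (43.282, -16.441) = (-76.595, 35.136) km/h.
Bearing = atan2(-76.60, 35.14) = 294.64° clockwise from north.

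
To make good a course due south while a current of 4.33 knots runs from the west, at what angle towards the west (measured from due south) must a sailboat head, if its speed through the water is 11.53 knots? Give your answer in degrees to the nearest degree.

The current pushes perpendicular to the desired track; the heading must have a component into the current equal to 4.33 knots: 11.53 sin θ = 4.33.
sin θ = 0.3755, so θ = 22.058°.

22°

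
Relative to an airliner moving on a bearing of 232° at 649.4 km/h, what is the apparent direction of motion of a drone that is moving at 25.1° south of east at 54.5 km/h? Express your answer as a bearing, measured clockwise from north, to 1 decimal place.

Taking east as x and north as y: drone velocity = (49.353, -23.119) km/h; airliner velocity = (-511.734, -399.811) km/h.
Velocity of drone relative to airliner = (49.353, -23.119) − (-511.734, -399.811) = (561.088, 376.692) km/h.
Bearing = atan2(561.09, 376.69) = 56.12° clockwise from north.

056.1°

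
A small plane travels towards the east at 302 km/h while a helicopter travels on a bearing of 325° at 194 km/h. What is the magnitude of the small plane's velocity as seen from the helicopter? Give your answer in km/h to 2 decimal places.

442.77 km/h

Taking east as x and north as y: small plane velocity = (302.000, 0.000) km/h; helicopter velocity = (-111.274, 158.915) km/h.
Velocity of small plane relative to helicopter = (302.000, 0.000) − (-111.274, 158.915) = (413.274, -158.915) km/h.
Magnitude = |(413.274, -158.915)| = 442.775 km/h.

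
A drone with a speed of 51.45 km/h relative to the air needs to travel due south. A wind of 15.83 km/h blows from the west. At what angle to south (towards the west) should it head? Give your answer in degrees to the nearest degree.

18°

The wind pushes perpendicular to the desired track; the heading must have a component into the wind equal to 15.83 km/h: 51.45 sin θ = 15.83.
sin θ = 0.3077, so θ = 17.919°.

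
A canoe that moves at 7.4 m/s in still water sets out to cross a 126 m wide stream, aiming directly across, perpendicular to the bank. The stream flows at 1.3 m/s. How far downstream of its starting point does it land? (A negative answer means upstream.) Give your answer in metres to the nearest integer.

22 m

Perpendicular speed = 7.400 m/s; crossing time = 126 / 7.400 = 17.027 s.
Net downstream speed = 1.300 m/s.
Drift = 1.300 × 17.027 = 22.135 m (downstream).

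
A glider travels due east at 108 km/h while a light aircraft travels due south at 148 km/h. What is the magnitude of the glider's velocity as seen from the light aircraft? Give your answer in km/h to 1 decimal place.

183.2 km/h

Taking east as x and north as y: glider velocity = (108.000, 0.000) km/h; light aircraft velocity = (0.000, -148.000) km/h.
Velocity of glider relative to light aircraft = (108.000, 0.000) − (0.000, -148.000) = (108.000, 148.000) km/h.
Magnitude = |(108.000, 148.000)| = 183.216 km/h.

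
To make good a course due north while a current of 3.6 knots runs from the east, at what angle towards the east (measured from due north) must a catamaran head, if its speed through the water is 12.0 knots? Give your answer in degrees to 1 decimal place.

17.5°

The current pushes perpendicular to the desired track; the heading must have a component into the current equal to 3.6 knots: 12.0 sin θ = 3.6.
sin θ = 0.3000, so θ = 17.458°.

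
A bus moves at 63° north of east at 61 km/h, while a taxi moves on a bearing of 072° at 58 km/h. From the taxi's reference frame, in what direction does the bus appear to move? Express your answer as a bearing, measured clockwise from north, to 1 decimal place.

Taking east as x and north as y: bus velocity = (27.693, 54.351) km/h; taxi velocity = (55.161, 17.923) km/h.
Velocity of bus relative to taxi = (27.693, 54.351) − (55.161, 17.923) = (-27.468, 36.428) km/h.
Bearing = atan2(-27.47, 36.43) = 322.98° clockwise from north.

323.0°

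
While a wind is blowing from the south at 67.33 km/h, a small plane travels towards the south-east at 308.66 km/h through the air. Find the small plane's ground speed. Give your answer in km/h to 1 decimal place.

Taking east as x and north as y: velocity relative to the air = (218.256, -218.256) km/h; the air relative to ground = (0.000, 67.330) km/h.
Velocity relative to ground = (218.256, -218.256) + (0.000, 67.330) = (218.256, -150.926) km/h.
Speed = |(218.256, -150.926)| = 265.356 km/h.

265.4 km/h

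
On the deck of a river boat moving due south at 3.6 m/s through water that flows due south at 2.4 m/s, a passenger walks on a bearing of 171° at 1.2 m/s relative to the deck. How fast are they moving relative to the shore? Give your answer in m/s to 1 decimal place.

In east/north components (m/s): passenger relative to river boat = (0.188, -1.185); river boat relative to water = (0.000, -3.600); water relative to ground = (0.000, -2.400).
Sum = (0.188, -7.185) m/s.
Speed = |(0.188, -7.185)| = 7.188 m/s.

7.2 m/s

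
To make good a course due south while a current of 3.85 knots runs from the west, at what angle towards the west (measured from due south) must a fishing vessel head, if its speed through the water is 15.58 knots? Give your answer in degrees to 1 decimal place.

The current pushes perpendicular to the desired track; the heading must have a component into the current equal to 3.85 knots: 15.58 sin θ = 3.85.
sin θ = 0.2471, so θ = 14.307°.

14.3°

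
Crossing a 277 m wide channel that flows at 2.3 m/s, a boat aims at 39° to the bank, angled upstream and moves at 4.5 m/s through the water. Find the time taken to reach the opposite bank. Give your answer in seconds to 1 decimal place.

The component of the boat's velocity perpendicular to the bank is 4.5 × sin 39° = 2.832 m/s.
The current is parallel to the bank, so it does not affect the crossing time.
Time = 277 / 2.832 = 97.813 s.

97.8 s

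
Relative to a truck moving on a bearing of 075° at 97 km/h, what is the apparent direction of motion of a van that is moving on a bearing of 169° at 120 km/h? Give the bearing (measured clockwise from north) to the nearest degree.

Taking east as x and north as y: van velocity = (22.897, -117.795) km/h; truck velocity = (93.695, 25.105) km/h.
Velocity of van relative to truck = (22.897, -117.795) − (93.695, 25.105) = (-70.798, -142.901) km/h.
Bearing = atan2(-70.80, -142.90) = 206.36° clockwise from north.

206°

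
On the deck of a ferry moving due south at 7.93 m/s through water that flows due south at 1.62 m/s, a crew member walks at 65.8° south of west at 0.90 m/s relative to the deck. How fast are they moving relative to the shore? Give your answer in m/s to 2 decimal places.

In east/north components (m/s): crew member relative to ferry = (-0.369, -0.821); ferry relative to water = (0.000, -7.930); water relative to ground = (0.000, -1.620).
Sum = (-0.369, -10.371) m/s.
Speed = |(-0.369, -10.371)| = 10.377 m/s.

10.38 m/s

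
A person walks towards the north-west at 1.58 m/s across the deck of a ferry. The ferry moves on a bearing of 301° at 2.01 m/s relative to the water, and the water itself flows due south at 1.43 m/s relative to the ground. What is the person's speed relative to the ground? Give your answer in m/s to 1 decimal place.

2.9 m/s

In east/north components (m/s): person relative to ferry = (-1.117, 1.117); ferry relative to water = (-1.723, 1.035); water relative to ground = (0.000, -1.430).
Sum = (-2.840, 0.722) m/s.
Speed = |(-2.840, 0.722)| = 2.931 m/s.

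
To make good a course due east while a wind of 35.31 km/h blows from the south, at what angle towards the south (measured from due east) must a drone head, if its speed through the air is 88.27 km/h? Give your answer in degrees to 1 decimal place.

23.6°

The wind pushes perpendicular to the desired track; the heading must have a component into the wind equal to 35.31 km/h: 88.27 sin θ = 35.31.
sin θ = 0.4000, so θ = 23.580°.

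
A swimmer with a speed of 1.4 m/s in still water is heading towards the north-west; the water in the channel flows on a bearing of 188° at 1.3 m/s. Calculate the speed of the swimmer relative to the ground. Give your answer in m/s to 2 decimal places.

Taking east as x and north as y: velocity relative to the water = (-0.990, 0.990) m/s; the water relative to ground = (-0.181, -1.287) m/s.
Velocity relative to ground = (-0.990, 0.990) + (-0.181, -1.287) = (-1.171, -0.297) m/s.
Speed = |(-1.171, -0.297)| = 1.208 m/s.

1.21 m/s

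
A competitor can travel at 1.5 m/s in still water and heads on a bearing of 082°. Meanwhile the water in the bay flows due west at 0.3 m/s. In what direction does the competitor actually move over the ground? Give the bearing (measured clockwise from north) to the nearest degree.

Taking east as x and north as y: velocity relative to the water = (1.485, 0.209) m/s; the water relative to ground = (-0.300, 0.000) m/s.
Velocity relative to ground = (1.485, 0.209) + (-0.300, 0.000) = (1.185, 0.209) m/s.
Bearing = atan2(1.19, 0.21) = 80.01° clockwise from north.

080°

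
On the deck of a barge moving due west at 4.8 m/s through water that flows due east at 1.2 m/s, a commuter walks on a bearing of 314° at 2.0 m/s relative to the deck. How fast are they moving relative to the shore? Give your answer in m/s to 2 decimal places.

5.23 m/s

In east/north components (m/s): commuter relative to barge = (-1.439, 1.389); barge relative to water = (-4.800, 0.000); water relative to ground = (1.200, 0.000).
Sum = (-5.039, 1.389) m/s.
Speed = |(-5.039, 1.389)| = 5.227 m/s.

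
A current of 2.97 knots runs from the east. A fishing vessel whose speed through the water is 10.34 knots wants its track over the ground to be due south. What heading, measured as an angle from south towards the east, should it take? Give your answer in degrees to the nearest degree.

The current pushes perpendicular to the desired track; the heading must have a component into the current equal to 2.97 knots: 10.34 sin θ = 2.97.
sin θ = 0.2872, so θ = 16.692°.

17°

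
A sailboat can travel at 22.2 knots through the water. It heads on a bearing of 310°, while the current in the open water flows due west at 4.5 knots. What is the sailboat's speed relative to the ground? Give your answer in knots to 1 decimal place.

25.8 knots

Taking east as x and north as y: velocity relative to the water = (-17.006, 14.270) knots; the water relative to ground = (-4.500, 0.000) knots.
Velocity relative to ground = (-17.006, 14.270) + (-4.500, 0.000) = (-21.506, 14.270) knots.
Speed = |(-21.506, 14.270)| = 25.810 knots.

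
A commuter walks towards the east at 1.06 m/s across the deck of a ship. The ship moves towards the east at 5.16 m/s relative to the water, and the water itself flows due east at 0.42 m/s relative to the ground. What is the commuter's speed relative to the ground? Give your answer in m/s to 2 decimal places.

6.64 m/s

In east/north components (m/s): commuter relative to ship = (1.060, 0.000); ship relative to water = (5.160, 0.000); water relative to ground = (0.420, 0.000).
Sum = (6.640, 0.000) m/s.
Speed = |(6.640, 0.000)| = 6.640 m/s.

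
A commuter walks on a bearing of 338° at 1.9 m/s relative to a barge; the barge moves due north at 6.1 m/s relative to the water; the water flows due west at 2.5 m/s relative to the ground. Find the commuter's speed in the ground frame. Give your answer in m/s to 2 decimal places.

In east/north components (m/s): commuter relative to barge = (-0.712, 1.762); barge relative to water = (0.000, 6.100); water relative to ground = (-2.500, 0.000).
Sum = (-3.212, 7.862) m/s.
Speed = |(-3.212, 7.862)| = 8.492 m/s.

8.49 m/s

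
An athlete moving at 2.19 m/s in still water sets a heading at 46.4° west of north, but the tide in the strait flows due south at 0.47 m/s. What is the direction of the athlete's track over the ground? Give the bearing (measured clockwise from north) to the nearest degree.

Taking east as x and north as y: velocity relative to the water = (-1.586, 1.510) m/s; the water relative to ground = (0.000, -0.470) m/s.
Velocity relative to ground = (-1.586, 1.510) + (0.000, -0.470) = (-1.586, 1.040) m/s.
Bearing = atan2(-1.59, 1.04) = 303.26° clockwise from north.

303°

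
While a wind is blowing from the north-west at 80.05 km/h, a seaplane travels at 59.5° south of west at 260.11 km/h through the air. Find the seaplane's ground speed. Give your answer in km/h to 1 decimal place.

Taking east as x and north as y: velocity relative to the air = (-132.016, -224.118) km/h; the air relative to ground = (56.604, -56.604) km/h.
Velocity relative to ground = (-132.016, -224.118) + (56.604, -56.604) = (-75.412, -280.722) km/h.
Speed = |(-75.412, -280.722)| = 290.675 km/h.

290.7 km/h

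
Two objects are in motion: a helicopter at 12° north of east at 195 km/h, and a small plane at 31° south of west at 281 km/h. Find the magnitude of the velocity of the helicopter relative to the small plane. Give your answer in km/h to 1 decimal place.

469.7 km/h

Taking east as x and north as y: helicopter velocity = (190.739, 40.543) km/h; small plane velocity = (-240.864, -144.726) km/h.
Velocity of helicopter relative to small plane = (190.739, 40.543) − (-240.864, -144.726) = (431.603, 185.268) km/h.
Magnitude = |(431.603, 185.268)| = 469.686 km/h.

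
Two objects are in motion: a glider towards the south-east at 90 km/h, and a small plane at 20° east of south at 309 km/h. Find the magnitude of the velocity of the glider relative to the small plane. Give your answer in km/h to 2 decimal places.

230.59 km/h

Taking east as x and north as y: glider velocity = (63.640, -63.640) km/h; small plane velocity = (105.684, -290.365) km/h.
Velocity of glider relative to small plane = (63.640, -63.640) − (105.684, -290.365) = (-42.045, 226.725) km/h.
Magnitude = |(-42.045, 226.725)| = 230.591 km/h.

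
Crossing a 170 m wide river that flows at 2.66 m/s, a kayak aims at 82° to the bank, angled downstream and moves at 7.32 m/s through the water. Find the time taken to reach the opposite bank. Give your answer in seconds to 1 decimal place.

23.5 s

The component of the kayak's velocity perpendicular to the bank is 7.32 × sin 82° = 7.249 m/s.
The flow acts along the bank and has no component across it.
Time = 170 / 7.249 = 23.452 s.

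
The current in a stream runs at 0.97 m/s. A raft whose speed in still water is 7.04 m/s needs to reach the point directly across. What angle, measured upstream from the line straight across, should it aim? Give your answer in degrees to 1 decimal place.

7.9°

To cancel the current, the upstream component of the raft's velocity must equal the flow: 7.04 sin θ = 0.97.
sin θ = 0.97 / 7.04 = 0.1378.
θ = arcsin(0.1378) = 7.920°.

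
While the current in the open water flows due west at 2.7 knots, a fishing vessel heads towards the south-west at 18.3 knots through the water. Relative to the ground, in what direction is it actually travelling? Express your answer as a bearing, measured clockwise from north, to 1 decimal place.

Taking east as x and north as y: velocity relative to the water = (-12.940, -12.940) knots; the water relative to ground = (-2.700, 0.000) knots.
Velocity relative to ground = (-12.940, -12.940) + (-2.700, 0.000) = (-15.640, -12.940) knots.
Bearing = atan2(-15.64, -12.94) = 230.40° clockwise from north.

230.4°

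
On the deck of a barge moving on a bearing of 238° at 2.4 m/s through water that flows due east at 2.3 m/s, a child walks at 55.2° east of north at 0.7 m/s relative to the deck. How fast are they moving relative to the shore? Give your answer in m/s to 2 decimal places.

In east/north components (m/s): child relative to barge = (0.575, 0.399); barge relative to water = (-2.035, -1.272); water relative to ground = (2.300, 0.000).
Sum = (0.839, -0.872) m/s.
Speed = |(0.839, -0.872)| = 1.211 m/s.

1.21 m/s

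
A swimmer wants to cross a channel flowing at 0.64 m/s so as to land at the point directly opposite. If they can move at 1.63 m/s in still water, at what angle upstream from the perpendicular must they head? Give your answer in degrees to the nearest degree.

To cancel the current, the upstream component of the swimmer's velocity must equal the flow: 1.63 sin θ = 0.64.
sin θ = 0.64 / 1.63 = 0.3926.
θ = arcsin(0.3926) = 23.119°.

23°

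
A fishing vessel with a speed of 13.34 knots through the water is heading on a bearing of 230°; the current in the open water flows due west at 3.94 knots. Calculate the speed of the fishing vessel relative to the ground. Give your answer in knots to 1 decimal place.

16.6 knots

Taking east as x and north as y: velocity relative to the water = (-10.219, -8.575) knots; the water relative to ground = (-3.940, 0.000) knots.
Velocity relative to ground = (-10.219, -8.575) + (-3.940, 0.000) = (-14.159, -8.575) knots.
Speed = |(-14.159, -8.575)| = 16.553 knots.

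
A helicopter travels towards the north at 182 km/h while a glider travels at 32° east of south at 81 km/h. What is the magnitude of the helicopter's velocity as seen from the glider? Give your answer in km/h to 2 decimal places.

254.34 km/h

Taking east as x and north as y: helicopter velocity = (0.000, 182.000) km/h; glider velocity = (42.923, -68.692) km/h.
Velocity of helicopter relative to glider = (0.000, 182.000) − (42.923, -68.692) = (-42.923, 250.692) km/h.
Magnitude = |(-42.923, 250.692)| = 254.340 km/h.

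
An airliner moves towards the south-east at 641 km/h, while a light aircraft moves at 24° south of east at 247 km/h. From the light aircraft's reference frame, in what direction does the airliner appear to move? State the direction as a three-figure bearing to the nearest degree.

147°

Taking east as x and north as y: airliner velocity = (453.255, -453.255) km/h; light aircraft velocity = (225.646, -100.464) km/h.
Velocity of airliner relative to light aircraft = (453.255, -453.255) − (225.646, -100.464) = (227.610, -352.791) km/h.
Bearing = atan2(227.61, -352.79) = 147.17° clockwise from north.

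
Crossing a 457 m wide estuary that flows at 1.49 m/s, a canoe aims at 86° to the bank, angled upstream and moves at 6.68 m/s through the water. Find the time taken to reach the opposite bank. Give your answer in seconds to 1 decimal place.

The component of the canoe's velocity perpendicular to the bank is 6.68 × sin 86° = 6.664 m/s.
Only the cross-stream component determines the crossing time; the current contributes nothing perpendicular to the bank.
Time = 457 / 6.664 = 68.580 s.

68.6 s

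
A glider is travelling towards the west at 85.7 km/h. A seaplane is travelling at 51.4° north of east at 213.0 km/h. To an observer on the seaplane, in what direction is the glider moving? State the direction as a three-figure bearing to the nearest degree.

Taking east as x and north as y: glider velocity = (-85.700, 0.000) km/h; seaplane velocity = (132.886, 166.464) km/h.
Velocity of glider relative to seaplane = (-85.700, 0.000) − (132.886, 166.464) = (-218.586, -166.464) km/h.
Bearing = atan2(-218.59, -166.46) = 232.71° clockwise from north.

233°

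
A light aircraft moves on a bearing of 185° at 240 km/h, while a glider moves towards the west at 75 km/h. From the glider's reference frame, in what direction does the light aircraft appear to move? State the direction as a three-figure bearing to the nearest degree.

167°

Taking east as x and north as y: light aircraft velocity = (-20.917, -239.087) km/h; glider velocity = (-75.000, 0.000) km/h.
Velocity of light aircraft relative to glider = (-20.917, -239.087) − (-75.000, 0.000) = (54.083, -239.087) km/h.
Bearing = atan2(54.08, -239.09) = 167.25° clockwise from north.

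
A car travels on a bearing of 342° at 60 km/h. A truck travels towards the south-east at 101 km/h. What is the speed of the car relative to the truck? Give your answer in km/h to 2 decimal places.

156.84 km/h

Taking east as x and north as y: car velocity = (-18.541, 57.063) km/h; truck velocity = (71.418, -71.418) km/h.
Velocity of car relative to truck = (-18.541, 57.063) − (71.418, -71.418) = (-89.959, 128.481) km/h.
Magnitude = |(-89.959, 128.481)| = 156.844 km/h.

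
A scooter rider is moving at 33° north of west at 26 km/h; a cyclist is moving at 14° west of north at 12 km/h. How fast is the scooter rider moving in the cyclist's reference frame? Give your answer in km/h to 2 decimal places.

19.07 km/h

Taking east as x and north as y: scooter rider velocity = (-21.805, 14.161) km/h; cyclist velocity = (-2.903, 11.644) km/h.
Velocity of scooter rider relative to cyclist = (-21.805, 14.161) − (-2.903, 11.644) = (-18.902, 2.517) km/h.
Magnitude = |(-18.902, 2.517)| = 19.069 km/h.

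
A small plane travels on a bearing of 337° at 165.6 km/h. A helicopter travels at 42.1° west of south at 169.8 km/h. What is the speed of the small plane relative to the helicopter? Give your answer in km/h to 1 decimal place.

Taking east as x and north as y: small plane velocity = (-64.705, 152.436) km/h; helicopter velocity = (-113.838, -125.987) km/h.
Velocity of small plane relative to helicopter = (-64.705, 152.436) − (-113.838, -125.987) = (49.133, 278.423) km/h.
Magnitude = |(49.133, 278.423)| = 282.725 km/h.

282.7 km/h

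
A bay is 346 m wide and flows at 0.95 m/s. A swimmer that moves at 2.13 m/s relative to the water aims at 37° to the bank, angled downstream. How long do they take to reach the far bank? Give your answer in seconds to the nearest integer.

270 s

The component of the swimmer's velocity perpendicular to the bank is 2.13 × sin 37° = 1.282 m/s.
The flow acts along the bank and has no component across it.
Time = 346 / 1.282 = 269.919 s.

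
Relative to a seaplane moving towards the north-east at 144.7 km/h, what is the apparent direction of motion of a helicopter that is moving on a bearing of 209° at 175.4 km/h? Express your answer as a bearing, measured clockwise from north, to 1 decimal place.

Taking east as x and north as y: helicopter velocity = (-85.036, -153.408) km/h; seaplane velocity = (102.318, 102.318) km/h.
Velocity of helicopter relative to seaplane = (-85.036, -153.408) − (102.318, 102.318) = (-187.354, -255.727) km/h.
Bearing = atan2(-187.35, -255.73) = 216.23° clockwise from north.

216.2°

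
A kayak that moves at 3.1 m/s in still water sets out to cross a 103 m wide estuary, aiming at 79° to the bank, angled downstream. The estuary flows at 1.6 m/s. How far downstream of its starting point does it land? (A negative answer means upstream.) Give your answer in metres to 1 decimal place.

74.2 m

Perpendicular speed = 3.043 m/s; crossing time = 103 / 3.043 = 33.848 s.
Net downstream speed = 2.192 m/s.
Drift = 2.192 × 33.848 = 74.177 m (downstream).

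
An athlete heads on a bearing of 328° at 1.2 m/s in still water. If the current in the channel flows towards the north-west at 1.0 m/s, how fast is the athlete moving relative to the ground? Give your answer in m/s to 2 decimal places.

2.19 m/s

Taking east as x and north as y: velocity relative to the water = (-0.636, 1.018) m/s; the water relative to ground = (-0.707, 0.707) m/s.
Velocity relative to ground = (-0.636, 1.018) + (-0.707, 0.707) = (-1.343, 1.725) m/s.
Speed = |(-1.343, 1.725)| = 2.186 m/s.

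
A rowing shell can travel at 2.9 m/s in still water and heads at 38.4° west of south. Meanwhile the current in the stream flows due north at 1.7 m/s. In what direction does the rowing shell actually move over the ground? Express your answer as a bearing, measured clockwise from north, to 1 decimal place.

Taking east as x and north as y: velocity relative to the water = (-1.801, -2.273) m/s; the water relative to ground = (0.000, 1.700) m/s.
Velocity relative to ground = (-1.801, -2.273) + (0.000, 1.700) = (-1.801, -0.573) m/s.
Bearing = atan2(-1.80, -0.57) = 252.36° clockwise from north.

252.4°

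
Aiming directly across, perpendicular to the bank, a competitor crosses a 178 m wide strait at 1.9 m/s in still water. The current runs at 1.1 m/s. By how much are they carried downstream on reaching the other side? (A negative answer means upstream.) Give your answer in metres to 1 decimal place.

Perpendicular speed = 1.900 m/s; crossing time = 178 / 1.900 = 93.684 s.
Net downstream speed = 1.100 m/s.
Drift = 1.100 × 93.684 = 103.053 m (downstream).

103.1 m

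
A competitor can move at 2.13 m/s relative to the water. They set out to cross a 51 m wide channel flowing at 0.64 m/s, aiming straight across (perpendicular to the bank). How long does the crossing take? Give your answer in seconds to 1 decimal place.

23.9 s

The component of the competitor's velocity perpendicular to the bank is 2.13 m/s.
The flow acts along the bank and has no component across it.
Time = 51 / 2.130 = 23.944 s.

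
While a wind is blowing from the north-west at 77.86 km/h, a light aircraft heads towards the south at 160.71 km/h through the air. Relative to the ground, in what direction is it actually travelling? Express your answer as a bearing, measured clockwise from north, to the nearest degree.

166°

Taking east as x and north as y: velocity relative to the air = (0.000, -160.710) km/h; the air relative to ground = (55.055, -55.055) km/h.
Velocity relative to ground = (0.000, -160.710) + (55.055, -55.055) = (55.055, -215.765) km/h.
Bearing = atan2(55.06, -215.77) = 165.69° clockwise from north.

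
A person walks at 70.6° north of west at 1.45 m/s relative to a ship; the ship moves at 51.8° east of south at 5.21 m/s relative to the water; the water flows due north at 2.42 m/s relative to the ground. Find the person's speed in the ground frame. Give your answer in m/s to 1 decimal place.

3.7 m/s

In east/north components (m/s): person relative to ship = (-0.482, 1.368); ship relative to water = (4.094, -3.222); water relative to ground = (0.000, 2.420).
Sum = (3.613, 0.566) m/s.
Speed = |(3.613, 0.566)| = 3.657 m/s.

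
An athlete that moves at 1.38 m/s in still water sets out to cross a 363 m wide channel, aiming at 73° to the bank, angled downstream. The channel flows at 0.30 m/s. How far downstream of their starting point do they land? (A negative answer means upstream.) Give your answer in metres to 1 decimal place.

Perpendicular speed = 1.320 m/s; crossing time = 363 / 1.320 = 275.062 s.
Net downstream speed = 0.703 m/s.
Drift = 0.703 × 275.062 = 193.499 m (downstream).

193.5 m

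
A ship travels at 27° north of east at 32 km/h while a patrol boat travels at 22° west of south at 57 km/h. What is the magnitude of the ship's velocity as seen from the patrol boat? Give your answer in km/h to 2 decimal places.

Taking east as x and north as y: ship velocity = (28.512, 14.528) km/h; patrol boat velocity = (-21.353, -52.849) km/h.
Velocity of ship relative to patrol boat = (28.512, 14.528) − (-21.353, -52.849) = (49.865, 67.377) km/h.
Magnitude = |(49.865, 67.377)| = 83.822 km/h.

83.82 km/h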